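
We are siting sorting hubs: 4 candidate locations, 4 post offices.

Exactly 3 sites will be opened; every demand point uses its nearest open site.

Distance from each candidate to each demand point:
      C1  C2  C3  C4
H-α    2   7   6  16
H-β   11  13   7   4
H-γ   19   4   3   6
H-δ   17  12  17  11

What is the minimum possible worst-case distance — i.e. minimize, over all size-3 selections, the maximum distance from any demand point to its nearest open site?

Open {H-α, H-β, H-γ}.
  Farthest demand point is C2 at distance 4 (to H-γ); all others are ≤ 4.
With {H-α, H-γ, H-δ} the worst case is 6.
With {H-α, H-β, H-δ} the worst case is 7.
No size-3 selection achieves below 4.

4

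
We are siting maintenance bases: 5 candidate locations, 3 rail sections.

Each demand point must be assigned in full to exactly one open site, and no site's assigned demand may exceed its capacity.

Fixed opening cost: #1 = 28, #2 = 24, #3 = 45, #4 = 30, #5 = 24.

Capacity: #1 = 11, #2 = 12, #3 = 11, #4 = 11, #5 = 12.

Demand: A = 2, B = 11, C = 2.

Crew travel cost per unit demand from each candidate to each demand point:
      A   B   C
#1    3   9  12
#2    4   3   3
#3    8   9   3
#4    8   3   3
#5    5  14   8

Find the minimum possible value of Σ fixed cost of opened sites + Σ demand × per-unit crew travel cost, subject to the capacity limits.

101

Open {#2, #4}; cheapest assignment that respects the capacities:
  #2 (cap 12, load 4): A, C — cost 2×4 + 2×3 = 14
  #4 (cap 11, load 11): B — cost 11×3 = 33
  Shipping 47, fixed 54 → total 101.
  Any other capacity-feasible assignment to {#2, #4} ships for at least 47.
Compare {#2, #5}: its best feasible assignment gives total 107.
Compare {#4, #5}: its best feasible assignment gives total 113.
Every other set of open sites that can feasibly serve all demand totals ≥ 107 even under its best assignment. Minimum: 101.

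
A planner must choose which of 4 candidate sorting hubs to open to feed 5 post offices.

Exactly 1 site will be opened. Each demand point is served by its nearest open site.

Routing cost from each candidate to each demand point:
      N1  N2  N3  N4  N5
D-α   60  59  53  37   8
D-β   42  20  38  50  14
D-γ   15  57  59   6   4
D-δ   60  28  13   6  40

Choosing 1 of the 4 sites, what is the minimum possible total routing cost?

141

Open {D-γ}.
  N1→D-γ 15, N2→D-γ 57, N3→D-γ 59, N4→D-γ 6, N5→D-γ 4  ⇒ total 141.
Compare {D-δ}: total 147.
Compare {D-β}: total 164.
No size-1 selection does better; minimum is 141.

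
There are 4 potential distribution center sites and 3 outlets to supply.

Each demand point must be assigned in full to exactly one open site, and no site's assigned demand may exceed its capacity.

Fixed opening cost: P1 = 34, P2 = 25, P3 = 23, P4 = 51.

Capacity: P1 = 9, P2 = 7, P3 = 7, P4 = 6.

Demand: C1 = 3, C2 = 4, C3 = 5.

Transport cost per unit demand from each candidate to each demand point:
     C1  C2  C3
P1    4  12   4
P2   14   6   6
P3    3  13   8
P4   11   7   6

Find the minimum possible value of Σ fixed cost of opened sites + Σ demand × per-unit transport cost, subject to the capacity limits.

115

Open {P1, P2}; cheapest assignment that respects the capacities:
  P1 (cap 9, load 8): C1, C3 — cost 3×4 + 5×4 = 32
  P2 (cap 7, load 4): C2 — cost 4×6 = 24
  Shipping 56, fixed 59 → total 115.
  Any other capacity-feasible assignment to {P1, P2} ships for at least 56.
Compare {P1, P3}: its best feasible assignment gives total 134.
Compare {P1, P2, P3}: its best feasible assignment gives total 135.
Every other set of open sites that can feasibly serve all demand totals ≥ 134 even under its best assignment. Minimum: 115.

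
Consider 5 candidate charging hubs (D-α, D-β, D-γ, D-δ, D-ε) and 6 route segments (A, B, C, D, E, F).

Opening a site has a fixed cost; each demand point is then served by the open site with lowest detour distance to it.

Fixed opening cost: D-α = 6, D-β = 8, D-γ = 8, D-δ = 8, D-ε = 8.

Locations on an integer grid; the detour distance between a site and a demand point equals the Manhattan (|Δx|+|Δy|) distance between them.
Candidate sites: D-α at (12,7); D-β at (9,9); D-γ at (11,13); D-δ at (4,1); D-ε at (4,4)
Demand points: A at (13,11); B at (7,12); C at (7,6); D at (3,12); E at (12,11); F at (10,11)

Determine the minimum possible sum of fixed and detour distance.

41

Open {D-β}: assign each demand point to its cheapest open site.
  A→D-β 6, B→D-β 5, C→D-β 5, D→D-β 9, E→D-β 5, F→D-β 3
  detour distance 33, fixed 8 → total 41.
Compare {D-γ}: detour distance 35 + fixed 8 = 43.
Compare {D-α, D-γ}: detour distance 30 + fixed 14 = 44.
Compare {D-α, D-β}: detour distance 31 + fixed 14 = 45.
All other subsets cost ≥ 43. Minimum total cost: 41.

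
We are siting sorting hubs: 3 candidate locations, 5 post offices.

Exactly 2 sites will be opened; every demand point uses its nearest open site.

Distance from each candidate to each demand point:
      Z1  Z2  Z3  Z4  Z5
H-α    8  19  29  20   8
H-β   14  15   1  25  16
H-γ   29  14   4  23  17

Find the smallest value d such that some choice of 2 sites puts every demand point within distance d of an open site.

20

Open {H-α, H-β}.
  Farthest demand point is Z4 at distance 20 (to H-α); all others are ≤ 20.
With {H-α, H-γ} the worst case is 20.
With {H-β, H-γ} the worst case is 23.
No size-2 selection achieves below 20.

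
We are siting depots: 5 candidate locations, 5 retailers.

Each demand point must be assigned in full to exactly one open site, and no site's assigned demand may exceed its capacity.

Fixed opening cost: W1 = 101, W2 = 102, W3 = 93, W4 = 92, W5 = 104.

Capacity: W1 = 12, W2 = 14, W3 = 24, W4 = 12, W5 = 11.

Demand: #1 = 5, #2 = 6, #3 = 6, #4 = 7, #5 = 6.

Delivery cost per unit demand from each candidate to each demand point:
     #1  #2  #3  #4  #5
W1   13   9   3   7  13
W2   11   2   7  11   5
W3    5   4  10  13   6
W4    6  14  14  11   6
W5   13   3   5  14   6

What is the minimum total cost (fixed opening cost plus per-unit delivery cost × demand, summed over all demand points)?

Open {W1, W3}; cheapest assignment that respects the capacities:
  W1 (cap 12, load 7): #4 — cost 7×7 = 49
  W3 (cap 24, load 23): #1, #2, #3, #5 — cost 5×5 + 6×4 + 6×10 + 6×6 = 145
  Shipping 194, fixed 194 → total 388.
  Any other capacity-feasible assignment to {W1, W3} ships for at least 194.
Compare {W2, W3}: its best feasible assignment gives total 399.
Compare {W3, W5}: its best feasible assignment gives total 403.
Every other set of open sites that can feasibly serve all demand totals ≥ 399 even under its best assignment. Minimum: 388.

388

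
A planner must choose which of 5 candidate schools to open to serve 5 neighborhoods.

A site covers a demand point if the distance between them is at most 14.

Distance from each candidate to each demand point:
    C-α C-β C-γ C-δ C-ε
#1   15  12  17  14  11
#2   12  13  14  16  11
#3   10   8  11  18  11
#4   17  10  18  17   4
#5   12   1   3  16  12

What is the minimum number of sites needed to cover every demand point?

Coverage sets (demand points within 14 of each site):
  #1: {C-β, C-δ, C-ε}
  #2: {C-α, C-β, C-γ, C-ε}
  #3: {C-α, C-β, C-γ, C-ε}
  #4: {C-β, C-ε}
  #5: {C-α, C-β, C-γ, C-ε}
No single site covers all 5 demand points.
But {#1, #2} covers everything, so the minimum is 2.

2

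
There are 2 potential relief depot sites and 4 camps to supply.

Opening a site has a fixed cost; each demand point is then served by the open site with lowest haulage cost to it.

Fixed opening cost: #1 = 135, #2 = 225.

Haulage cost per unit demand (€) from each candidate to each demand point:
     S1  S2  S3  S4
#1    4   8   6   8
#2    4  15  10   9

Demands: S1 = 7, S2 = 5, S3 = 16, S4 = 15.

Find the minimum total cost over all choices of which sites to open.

419

Open {#1}: assign each demand point to its cheapest open site.
  S1→#1 7×4=28, S2→#1 5×8=40, S3→#1 16×6=96, S4→#1 15×8=120
  haulage cost 284, fixed 135 → total 419.
Compare {#2}: haulage cost 398 + fixed 225 = 623.
Compare {#1, #2}: haulage cost 284 + fixed 360 = 644.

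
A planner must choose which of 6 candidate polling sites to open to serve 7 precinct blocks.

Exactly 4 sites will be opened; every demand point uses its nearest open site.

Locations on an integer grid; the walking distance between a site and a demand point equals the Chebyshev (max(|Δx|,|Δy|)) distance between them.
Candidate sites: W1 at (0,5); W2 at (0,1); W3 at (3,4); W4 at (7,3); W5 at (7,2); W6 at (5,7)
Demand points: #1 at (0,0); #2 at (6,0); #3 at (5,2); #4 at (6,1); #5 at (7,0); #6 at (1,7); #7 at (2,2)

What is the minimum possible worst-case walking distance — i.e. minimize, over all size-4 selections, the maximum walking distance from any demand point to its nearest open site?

2

Open {W1, W2, W3, W5}.
  Farthest demand point is #2 at walking distance 2 (to W5); all others are ≤ 2.
With {W1, W2, W4, W5} the worst case is 2.
With {W1, W2, W5, W6} the worst case is 2.
No size-4 selection achieves below 2.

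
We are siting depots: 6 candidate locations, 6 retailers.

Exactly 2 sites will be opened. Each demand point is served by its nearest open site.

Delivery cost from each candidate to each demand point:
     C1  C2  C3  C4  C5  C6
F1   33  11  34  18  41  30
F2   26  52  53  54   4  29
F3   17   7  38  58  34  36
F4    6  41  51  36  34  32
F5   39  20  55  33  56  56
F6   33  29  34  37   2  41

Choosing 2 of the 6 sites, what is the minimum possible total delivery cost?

122

Open {F1, F2}.
  C1→F2 26, C2→F1 11, C3→F1 34, C4→F1 18, C5→F2 4, C6→F2 29  ⇒ total 122.
Compare {F1, F6}: total 128.
Compare {F1, F4}: total 133.
No size-2 selection does better; minimum is 122.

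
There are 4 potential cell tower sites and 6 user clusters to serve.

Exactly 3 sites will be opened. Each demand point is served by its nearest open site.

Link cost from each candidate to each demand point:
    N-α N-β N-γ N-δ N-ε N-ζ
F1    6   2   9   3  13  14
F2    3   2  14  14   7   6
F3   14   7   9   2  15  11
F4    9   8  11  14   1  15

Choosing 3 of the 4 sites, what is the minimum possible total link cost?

Open {F2, F3, F4}.
  N-α→F2 3, N-β→F2 2, N-γ→F3 9, N-δ→F3 2, N-ε→F4 1, N-ζ→F2 6  ⇒ total 23.
Compare {F1, F2, F4}: total 24.
Compare {F1, F2, F3}: total 29.
No size-3 selection does better; minimum is 23.

23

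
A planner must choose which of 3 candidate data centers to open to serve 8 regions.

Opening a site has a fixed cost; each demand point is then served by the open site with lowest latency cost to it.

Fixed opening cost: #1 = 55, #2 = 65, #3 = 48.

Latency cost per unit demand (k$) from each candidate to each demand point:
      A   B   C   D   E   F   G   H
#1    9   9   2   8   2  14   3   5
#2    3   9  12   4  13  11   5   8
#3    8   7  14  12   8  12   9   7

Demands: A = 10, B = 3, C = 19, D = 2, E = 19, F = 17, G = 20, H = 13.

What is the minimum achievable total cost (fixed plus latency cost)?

573

Open {#1, #2}: assign each demand point to its cheapest open site.
  A→#2 10×3=30, B→#1 3×9=27, C→#1 19×2=38, D→#2 2×4=8, E→#1 19×2=38, F→#2 17×11=187, G→#1 20×3=60, H→#1 13×5=65
  latency cost 453, fixed 120 → total 573.
Compare {#1, #2, #3}: latency cost 447 + fixed 168 = 615.
Compare {#1, #3}: latency cost 522 + fixed 103 = 625.
Compare {#1}: latency cost 572 + fixed 55 = 627.
All other subsets cost ≥ 615. Minimum total cost: 573.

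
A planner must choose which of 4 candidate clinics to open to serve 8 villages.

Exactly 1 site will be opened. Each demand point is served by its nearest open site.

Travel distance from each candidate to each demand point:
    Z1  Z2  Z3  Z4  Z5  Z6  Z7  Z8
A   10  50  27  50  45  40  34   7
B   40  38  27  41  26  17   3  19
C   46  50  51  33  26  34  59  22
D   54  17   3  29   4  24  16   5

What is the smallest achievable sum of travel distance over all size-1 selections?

Open {D}.
  Z1→D 54, Z2→D 17, Z3→D 3, Z4→D 29, Z5→D 4, Z6→D 24, Z7→D 16, Z8→D 5  ⇒ total 152.
Compare {B}: total 211.
Compare {A}: total 263.
No size-1 selection does better; minimum is 152.

152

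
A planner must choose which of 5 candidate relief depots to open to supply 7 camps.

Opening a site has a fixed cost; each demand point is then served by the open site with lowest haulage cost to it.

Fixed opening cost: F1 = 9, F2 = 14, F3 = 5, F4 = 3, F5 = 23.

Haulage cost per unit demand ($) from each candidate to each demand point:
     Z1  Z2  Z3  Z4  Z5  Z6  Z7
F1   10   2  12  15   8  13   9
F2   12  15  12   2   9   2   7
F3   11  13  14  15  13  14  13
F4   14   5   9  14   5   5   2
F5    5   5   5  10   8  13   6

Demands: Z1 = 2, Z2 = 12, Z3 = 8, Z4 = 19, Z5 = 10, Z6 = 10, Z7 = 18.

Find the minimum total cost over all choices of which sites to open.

Open {F1, F2, F4, F5}: assign each demand point to its cheapest open site.
  Z1→F5 2×5=10, Z2→F1 12×2=24, Z3→F5 8×5=40, Z4→F2 19×2=38, Z5→F4 10×5=50, Z6→F2 10×2=20, Z7→F4 18×2=36
  haulage cost 218, fixed 49 → total 267.
Compare {F1, F2, F3, F4, F5}: haulage cost 218 + fixed 54 = 272.
Compare {F1, F2, F4}: haulage cost 260 + fixed 26 = 286.
Compare {F1, F2, F3, F4}: haulage cost 260 + fixed 31 = 291.
All other subsets cost ≥ 272. Minimum total cost: 267.

267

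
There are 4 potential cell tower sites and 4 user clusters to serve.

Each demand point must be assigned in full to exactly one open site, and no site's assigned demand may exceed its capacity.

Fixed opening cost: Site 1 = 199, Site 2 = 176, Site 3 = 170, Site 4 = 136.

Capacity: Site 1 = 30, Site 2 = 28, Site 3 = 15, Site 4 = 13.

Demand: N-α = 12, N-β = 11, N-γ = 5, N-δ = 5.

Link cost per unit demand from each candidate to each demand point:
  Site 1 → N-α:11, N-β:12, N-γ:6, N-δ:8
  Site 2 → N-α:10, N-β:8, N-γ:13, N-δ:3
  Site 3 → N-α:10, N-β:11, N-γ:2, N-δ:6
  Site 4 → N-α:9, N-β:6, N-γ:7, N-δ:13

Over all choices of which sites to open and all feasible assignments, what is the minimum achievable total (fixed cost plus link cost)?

570

Open {Site 2, Site 4}; cheapest assignment that respects the capacities:
  Site 2 (cap 28, load 28): N-α, N-β, N-δ — cost 12×10 + 11×8 + 5×3 = 223
  Site 4 (cap 13, load 5): N-γ — cost 5×7 = 35
  Shipping 258, fixed 312 → total 570.
  Any other capacity-feasible assignment to {Site 2, Site 4} ships for at least 258.
Compare {Site 2, Site 3}: its best feasible assignment gives total 579.
Compare {Site 1, Site 4}: its best feasible assignment gives total 603.
Every other set of open sites that can feasibly serve all demand totals ≥ 579 even under its best assignment. Minimum: 570.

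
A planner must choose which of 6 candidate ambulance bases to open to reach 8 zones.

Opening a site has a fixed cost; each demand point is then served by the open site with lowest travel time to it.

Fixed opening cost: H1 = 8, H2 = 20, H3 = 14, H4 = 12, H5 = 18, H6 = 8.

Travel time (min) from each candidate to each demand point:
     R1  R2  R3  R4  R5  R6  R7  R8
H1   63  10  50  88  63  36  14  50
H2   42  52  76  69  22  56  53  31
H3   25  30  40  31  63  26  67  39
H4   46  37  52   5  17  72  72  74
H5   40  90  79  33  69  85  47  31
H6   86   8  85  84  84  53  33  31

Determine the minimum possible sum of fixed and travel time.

Open {H1, H3, H4, H6}: assign each demand point to its cheapest open site.
  R1→H3 25, R2→H6 8, R3→H3 40, R4→H4 5, R5→H4 17, R6→H3 26, R7→H1 14, R8→H6 31
  travel time 166, fixed 42 → total 208.
Compare {H1, H3, H4}: travel time 176 + fixed 34 = 210.
Compare {H3, H4, H6}: travel time 185 + fixed 34 = 219.
Compare {H1, H3, H4, H5}: travel time 168 + fixed 52 = 220.
All other subsets cost ≥ 210. Minimum total cost: 208.

208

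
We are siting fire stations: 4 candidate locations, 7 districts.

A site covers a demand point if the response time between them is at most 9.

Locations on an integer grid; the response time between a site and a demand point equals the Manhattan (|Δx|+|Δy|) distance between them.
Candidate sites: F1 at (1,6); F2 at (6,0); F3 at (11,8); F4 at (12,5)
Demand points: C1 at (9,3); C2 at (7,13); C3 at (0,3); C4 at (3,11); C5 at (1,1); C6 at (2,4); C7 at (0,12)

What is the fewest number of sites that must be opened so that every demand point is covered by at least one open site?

2

Coverage sets (demand points within 9 of each site):
  F1: {C3, C4, C5, C6, C7}
  F2: {C1, C3, C5, C6}
  F3: {C1, C2}
  F4: {C1}
No single site covers all 7 demand points.
But {F1, F3} covers everything, so the minimum is 2.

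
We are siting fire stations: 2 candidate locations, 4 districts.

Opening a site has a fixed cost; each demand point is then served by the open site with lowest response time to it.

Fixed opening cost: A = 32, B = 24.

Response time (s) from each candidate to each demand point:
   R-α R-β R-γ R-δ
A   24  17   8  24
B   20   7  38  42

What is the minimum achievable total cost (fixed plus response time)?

105

Open {A}: assign each demand point to its cheapest open site.
  R-α→A 24, R-β→A 17, R-γ→A 8, R-δ→A 24
  response time 73, fixed 32 → total 105.
Compare {A, B}: response time 59 + fixed 56 = 115.
Compare {B}: response time 107 + fixed 24 = 131.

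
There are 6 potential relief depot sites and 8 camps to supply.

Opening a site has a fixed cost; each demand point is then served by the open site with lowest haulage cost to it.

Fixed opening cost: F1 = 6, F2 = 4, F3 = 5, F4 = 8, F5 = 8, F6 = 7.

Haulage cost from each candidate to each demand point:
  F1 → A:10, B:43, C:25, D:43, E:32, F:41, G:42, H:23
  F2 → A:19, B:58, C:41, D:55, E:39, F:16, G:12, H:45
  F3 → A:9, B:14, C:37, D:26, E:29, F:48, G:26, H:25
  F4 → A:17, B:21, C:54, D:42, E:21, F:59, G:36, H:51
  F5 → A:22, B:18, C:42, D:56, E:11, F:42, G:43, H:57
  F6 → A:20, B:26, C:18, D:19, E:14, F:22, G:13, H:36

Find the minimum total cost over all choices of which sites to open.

143

Open {F2, F3, F6}: assign each demand point to its cheapest open site.
  A→F3 9, B→F3 14, C→F6 18, D→F6 19, E→F6 14, F→F2 16, G→F2 12, H→F3 25
  haulage cost 127, fixed 16 → total 143.
Compare {F3, F6}: haulage cost 134 + fixed 12 = 146.
Compare {F1, F2, F3, F6}: haulage cost 125 + fixed 22 = 147.
Compare {F2, F3, F5, F6}: haulage cost 124 + fixed 24 = 148.
All other subsets cost ≥ 146. Minimum total cost: 143.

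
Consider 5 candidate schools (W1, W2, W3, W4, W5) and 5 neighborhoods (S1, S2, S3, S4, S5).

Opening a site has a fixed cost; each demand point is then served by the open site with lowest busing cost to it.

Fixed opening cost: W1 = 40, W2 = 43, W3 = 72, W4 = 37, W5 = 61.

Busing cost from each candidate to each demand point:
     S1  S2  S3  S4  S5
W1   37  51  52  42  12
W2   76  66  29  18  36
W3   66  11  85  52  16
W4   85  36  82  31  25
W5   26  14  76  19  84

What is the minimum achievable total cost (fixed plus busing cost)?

Open {W1, W5}: assign each demand point to its cheapest open site.
  S1→W5 26, S2→W5 14, S3→W1 52, S4→W5 19, S5→W1 12
  busing cost 123, fixed 101 → total 224.
Compare {W2, W5}: busing cost 123 + fixed 104 = 227.
Compare {W1, W2}: busing cost 147 + fixed 83 = 230.
Compare {W1}: busing cost 194 + fixed 40 = 234.
All other subsets cost ≥ 227. Minimum total cost: 224.

224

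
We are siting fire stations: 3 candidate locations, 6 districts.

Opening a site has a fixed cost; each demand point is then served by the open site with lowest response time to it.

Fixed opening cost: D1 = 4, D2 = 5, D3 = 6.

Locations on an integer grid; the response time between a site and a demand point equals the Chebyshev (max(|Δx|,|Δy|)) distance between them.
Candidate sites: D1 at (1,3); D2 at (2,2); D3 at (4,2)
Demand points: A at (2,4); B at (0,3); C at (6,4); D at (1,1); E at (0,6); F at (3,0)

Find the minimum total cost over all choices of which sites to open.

19

Open {D1}: assign each demand point to its cheapest open site.
  A→D1 1, B→D1 1, C→D1 5, D→D1 2, E→D1 3, F→D1 3
  response time 15, fixed 4 → total 19.
Compare {D2}: response time 15 + fixed 5 = 20.
Compare {D1, D2}: response time 12 + fixed 9 = 21.
Compare {D1, D3}: response time 11 + fixed 10 = 21.
All other subsets cost ≥ 20. Minimum total cost: 19.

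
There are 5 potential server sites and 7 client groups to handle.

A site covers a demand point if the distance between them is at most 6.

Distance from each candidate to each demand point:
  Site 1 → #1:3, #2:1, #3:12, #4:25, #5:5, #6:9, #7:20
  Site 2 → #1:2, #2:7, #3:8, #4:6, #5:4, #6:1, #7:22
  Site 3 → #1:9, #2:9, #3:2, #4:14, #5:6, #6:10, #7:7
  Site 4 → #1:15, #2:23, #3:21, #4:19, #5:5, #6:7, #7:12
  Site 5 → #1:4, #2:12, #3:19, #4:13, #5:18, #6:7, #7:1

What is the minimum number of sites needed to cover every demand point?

Coverage sets (demand points within 6 of each site):
  Site 1: {#1, #2, #5}
  Site 2: {#1, #4, #5, #6}
  Site 3: {#3, #5}
  Site 4: {#5}
  Site 5: {#1, #7}
No 3 sites suffice: every size-3 union leaves at least one demand point uncovered.
But {Site 1, Site 2, Site 3, Site 5} covers everything, so the minimum is 4.

4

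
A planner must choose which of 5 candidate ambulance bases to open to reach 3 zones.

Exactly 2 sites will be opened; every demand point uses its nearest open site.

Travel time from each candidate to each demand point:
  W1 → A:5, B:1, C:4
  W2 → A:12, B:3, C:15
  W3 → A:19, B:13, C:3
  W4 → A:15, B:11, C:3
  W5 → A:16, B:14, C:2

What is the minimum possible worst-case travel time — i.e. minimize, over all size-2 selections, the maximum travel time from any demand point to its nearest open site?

5

Open {W1, W2}.
  Farthest demand point is A at travel time 5 (to W1); all others are ≤ 5.
With {W1, W3} the worst case is 5.
With {W1, W4} the worst case is 5.
No size-2 selection achieves below 5.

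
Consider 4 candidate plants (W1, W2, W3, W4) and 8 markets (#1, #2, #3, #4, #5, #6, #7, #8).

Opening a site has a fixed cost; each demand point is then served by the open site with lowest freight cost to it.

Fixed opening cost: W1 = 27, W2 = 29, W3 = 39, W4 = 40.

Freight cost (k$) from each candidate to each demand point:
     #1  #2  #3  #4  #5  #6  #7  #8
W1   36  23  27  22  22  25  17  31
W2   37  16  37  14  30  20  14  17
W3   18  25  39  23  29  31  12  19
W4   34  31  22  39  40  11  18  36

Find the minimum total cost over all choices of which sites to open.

Open {W2}: assign each demand point to its cheapest open site.
  #1→W2 37, #2→W2 16, #3→W2 37, #4→W2 14, #5→W2 30, #6→W2 20, #7→W2 14, #8→W2 17
  freight cost 185, fixed 29 → total 214.
Compare {W1, W2}: freight cost 166 + fixed 56 = 222.
Compare {W2, W4}: freight cost 158 + fixed 69 = 227.
Compare {W1}: freight cost 203 + fixed 27 = 230.
All other subsets cost ≥ 222. Minimum total cost: 214.

214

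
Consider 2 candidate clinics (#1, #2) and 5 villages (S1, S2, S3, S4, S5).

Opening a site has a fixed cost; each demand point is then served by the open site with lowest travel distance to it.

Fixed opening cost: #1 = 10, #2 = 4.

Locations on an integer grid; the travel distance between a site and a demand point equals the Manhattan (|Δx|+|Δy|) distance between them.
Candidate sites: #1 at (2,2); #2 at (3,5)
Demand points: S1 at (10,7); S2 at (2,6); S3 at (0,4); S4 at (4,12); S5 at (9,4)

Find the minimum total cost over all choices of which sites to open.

Open {#2}: assign each demand point to its cheapest open site.
  S1→#2 9, S2→#2 2, S3→#2 4, S4→#2 8, S5→#2 7
  travel distance 30, fixed 4 → total 34.
Compare {#1, #2}: travel distance 30 + fixed 14 = 44.
Compare {#1}: travel distance 42 + fixed 10 = 52.

34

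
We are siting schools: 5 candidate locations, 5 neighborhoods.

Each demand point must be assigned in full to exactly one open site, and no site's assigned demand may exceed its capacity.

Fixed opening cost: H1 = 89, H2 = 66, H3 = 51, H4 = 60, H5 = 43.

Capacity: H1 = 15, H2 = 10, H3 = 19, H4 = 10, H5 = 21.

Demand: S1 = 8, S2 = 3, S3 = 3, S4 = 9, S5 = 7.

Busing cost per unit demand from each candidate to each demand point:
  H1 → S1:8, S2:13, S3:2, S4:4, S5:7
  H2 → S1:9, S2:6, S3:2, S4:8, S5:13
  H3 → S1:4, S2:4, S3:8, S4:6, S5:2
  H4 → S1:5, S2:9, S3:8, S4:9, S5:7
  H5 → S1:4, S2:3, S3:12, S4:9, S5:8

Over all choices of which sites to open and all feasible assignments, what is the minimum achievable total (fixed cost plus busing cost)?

Open {H3, H5}; cheapest assignment that respects the capacities:
  H3 (cap 19, load 19): S3, S4, S5 — cost 3×8 + 9×6 + 7×2 = 92
  H5 (cap 21, load 11): S1, S2 — cost 8×4 + 3×3 = 41
  Shipping 133, fixed 94 → total 227.
  Any other capacity-feasible assignment to {H3, H5} ships for at least 133.
Compare {H1, H3}: its best feasible assignment gives total 240.
Compare {H1, H5}: its best feasible assignment gives total 271.
Every other set of open sites that can feasibly serve all demand totals ≥ 240 even under its best assignment. Minimum: 227.

227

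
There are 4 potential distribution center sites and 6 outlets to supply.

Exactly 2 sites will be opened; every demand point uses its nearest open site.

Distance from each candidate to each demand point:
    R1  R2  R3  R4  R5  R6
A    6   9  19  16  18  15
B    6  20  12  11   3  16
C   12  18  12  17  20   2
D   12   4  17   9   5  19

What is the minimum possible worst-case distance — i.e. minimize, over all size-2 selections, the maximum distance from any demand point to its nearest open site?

12

Open {C, D}.
  Farthest demand point is R1 at distance 12 (to C); all others are ≤ 12.
With {A, B} the worst case is 15.
With {B, D} the worst case is 16.
No size-2 selection achieves below 12.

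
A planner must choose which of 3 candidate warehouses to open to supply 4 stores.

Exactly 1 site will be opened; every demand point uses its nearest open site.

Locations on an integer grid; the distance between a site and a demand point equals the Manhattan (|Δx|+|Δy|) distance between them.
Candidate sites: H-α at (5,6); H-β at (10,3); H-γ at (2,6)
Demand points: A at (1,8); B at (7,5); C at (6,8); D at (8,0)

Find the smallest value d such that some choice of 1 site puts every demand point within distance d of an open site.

9

Open {H-α}.
  Farthest demand point is D at distance 9 (to H-α); all others are ≤ 9.
With {H-γ} the worst case is 12.
With {H-β} the worst case is 14.
No size-1 selection achieves below 9.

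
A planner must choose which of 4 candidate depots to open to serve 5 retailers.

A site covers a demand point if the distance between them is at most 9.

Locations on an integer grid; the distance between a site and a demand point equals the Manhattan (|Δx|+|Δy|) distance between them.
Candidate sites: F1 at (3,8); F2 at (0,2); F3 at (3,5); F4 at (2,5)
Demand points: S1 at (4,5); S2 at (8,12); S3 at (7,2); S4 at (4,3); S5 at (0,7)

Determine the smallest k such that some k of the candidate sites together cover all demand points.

Coverage sets (demand points within 9 of each site):
  F1: {S1, S2, S4, S5}
  F2: {S1, S3, S4, S5}
  F3: {S1, S3, S4, S5}
  F4: {S1, S3, S4, S5}
No single site covers all 5 demand points.
But {F1, F2} covers everything, so the minimum is 2.

2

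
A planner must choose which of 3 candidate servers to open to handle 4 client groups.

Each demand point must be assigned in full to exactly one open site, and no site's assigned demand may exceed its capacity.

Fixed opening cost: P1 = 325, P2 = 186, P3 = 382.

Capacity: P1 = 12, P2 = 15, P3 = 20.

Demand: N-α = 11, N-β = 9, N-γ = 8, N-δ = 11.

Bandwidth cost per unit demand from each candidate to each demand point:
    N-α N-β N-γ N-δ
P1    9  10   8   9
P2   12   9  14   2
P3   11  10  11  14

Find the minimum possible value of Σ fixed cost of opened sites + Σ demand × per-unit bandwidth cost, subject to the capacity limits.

1190

Open {P1, P2, P3}; cheapest assignment that respects the capacities:
  P1 (cap 12, load 8): N-γ — cost 8×8 = 64
  P2 (cap 15, load 11): N-δ — cost 11×2 = 22
  P3 (cap 20, load 20): N-α, N-β — cost 11×11 + 9×10 = 211
  Shipping 297, fixed 893 → total 1190.
  Any other capacity-feasible assignment to {P1, P2, P3} ships for at least 297.
Total demand is 39 and no other set of sites has combined capacity ≥ 39, so {P1, P2, P3} is the only feasible choice of open sites. Minimum: 1190.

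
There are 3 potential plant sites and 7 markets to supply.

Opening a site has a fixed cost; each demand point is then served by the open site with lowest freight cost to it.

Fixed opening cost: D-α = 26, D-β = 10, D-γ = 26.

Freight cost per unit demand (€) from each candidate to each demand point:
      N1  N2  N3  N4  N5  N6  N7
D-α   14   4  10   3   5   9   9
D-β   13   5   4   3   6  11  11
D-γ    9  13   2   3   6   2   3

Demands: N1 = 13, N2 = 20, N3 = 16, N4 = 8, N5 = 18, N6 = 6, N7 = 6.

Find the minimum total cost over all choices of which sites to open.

Open {D-α, D-γ}: assign each demand point to its cheapest open site.
  N1→D-γ 13×9=117, N2→D-α 20×4=80, N3→D-γ 16×2=32, N4→D-α 8×3=24, N5→D-α 18×5=90, N6→D-γ 6×2=12, N7→D-γ 6×3=18
  freight cost 373, fixed 52 → total 425.
Compare {D-α, D-β, D-γ}: freight cost 373 + fixed 62 = 435.
Compare {D-β, D-γ}: freight cost 411 + fixed 36 = 447.
Compare {D-α, D-β}: freight cost 535 + fixed 36 = 571.
All other subsets cost ≥ 435. Minimum total cost: 425.

425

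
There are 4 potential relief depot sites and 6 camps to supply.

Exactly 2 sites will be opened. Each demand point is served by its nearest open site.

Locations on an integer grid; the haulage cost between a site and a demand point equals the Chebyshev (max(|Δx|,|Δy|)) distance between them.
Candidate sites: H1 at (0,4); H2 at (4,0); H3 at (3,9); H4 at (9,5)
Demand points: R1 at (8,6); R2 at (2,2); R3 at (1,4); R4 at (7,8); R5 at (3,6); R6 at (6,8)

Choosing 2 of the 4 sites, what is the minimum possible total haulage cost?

13

Open {H1, H4}.
  R1→H4 1, R2→H1 2, R3→H1 1, R4→H4 3, R5→H1 3, R6→H4 3  ⇒ total 13.
Compare {H1, H3}: total 18.
Compare {H2, H4}: total 19.
No size-2 selection does better; minimum is 13.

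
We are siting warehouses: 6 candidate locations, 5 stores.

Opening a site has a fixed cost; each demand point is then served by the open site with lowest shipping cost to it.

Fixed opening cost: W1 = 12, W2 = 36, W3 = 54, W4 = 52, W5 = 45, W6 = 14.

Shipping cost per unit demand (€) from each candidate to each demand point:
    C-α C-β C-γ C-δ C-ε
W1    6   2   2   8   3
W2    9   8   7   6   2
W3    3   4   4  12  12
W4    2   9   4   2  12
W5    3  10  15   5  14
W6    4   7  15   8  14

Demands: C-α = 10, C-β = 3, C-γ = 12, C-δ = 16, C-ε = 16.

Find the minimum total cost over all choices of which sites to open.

Open {W1, W4}: assign each demand point to its cheapest open site.
  C-α→W4 10×2=20, C-β→W1 3×2=6, C-γ→W1 12×2=24, C-δ→W4 16×2=32, C-ε→W1 16×3=48
  shipping cost 130, fixed 64 → total 194.
Compare {W1, W4, W6}: shipping cost 130 + fixed 78 = 208.
Compare {W1, W2, W4}: shipping cost 114 + fixed 100 = 214.
Compare {W1, W2, W4, W6}: shipping cost 114 + fixed 114 = 228.
All other subsets cost ≥ 208. Minimum total cost: 194.

194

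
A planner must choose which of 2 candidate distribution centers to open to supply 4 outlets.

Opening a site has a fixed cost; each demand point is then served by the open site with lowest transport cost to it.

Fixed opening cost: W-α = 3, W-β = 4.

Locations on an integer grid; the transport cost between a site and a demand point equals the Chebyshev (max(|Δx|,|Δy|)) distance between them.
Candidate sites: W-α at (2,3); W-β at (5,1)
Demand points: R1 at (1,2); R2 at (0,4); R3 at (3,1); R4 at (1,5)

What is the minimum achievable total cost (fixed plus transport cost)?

Open {W-α}: assign each demand point to its cheapest open site.
  R1→W-α 1, R2→W-α 2, R3→W-α 2, R4→W-α 2
  transport cost 7, fixed 3 → total 10.
Compare {W-α, W-β}: transport cost 7 + fixed 7 = 14.
Compare {W-β}: transport cost 15 + fixed 4 = 19.

10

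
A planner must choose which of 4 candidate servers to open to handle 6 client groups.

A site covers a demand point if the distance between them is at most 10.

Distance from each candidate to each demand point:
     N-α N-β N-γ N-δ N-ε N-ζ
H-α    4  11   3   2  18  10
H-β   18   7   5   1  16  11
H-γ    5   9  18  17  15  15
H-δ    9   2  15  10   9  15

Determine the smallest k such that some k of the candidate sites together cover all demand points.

2

Coverage sets (demand points within 10 of each site):
  H-α: {N-α, N-γ, N-δ, N-ζ}
  H-β: {N-β, N-γ, N-δ}
  H-γ: {N-α, N-β}
  H-δ: {N-α, N-β, N-δ, N-ε}
No single site covers all 6 demand points.
But {H-α, H-δ} covers everything, so the minimum is 2.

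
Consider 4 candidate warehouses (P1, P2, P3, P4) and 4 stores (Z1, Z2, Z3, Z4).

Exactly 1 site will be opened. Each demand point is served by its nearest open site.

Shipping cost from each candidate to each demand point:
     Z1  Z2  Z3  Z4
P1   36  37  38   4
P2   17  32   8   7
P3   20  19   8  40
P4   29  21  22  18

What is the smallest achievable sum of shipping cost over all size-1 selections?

64

Open {P2}.
  Z1→P2 17, Z2→P2 32, Z3→P2 8, Z4→P2 7  ⇒ total 64.
Compare {P3}: total 87.
Compare {P4}: total 90.
No size-1 selection does better; minimum is 64.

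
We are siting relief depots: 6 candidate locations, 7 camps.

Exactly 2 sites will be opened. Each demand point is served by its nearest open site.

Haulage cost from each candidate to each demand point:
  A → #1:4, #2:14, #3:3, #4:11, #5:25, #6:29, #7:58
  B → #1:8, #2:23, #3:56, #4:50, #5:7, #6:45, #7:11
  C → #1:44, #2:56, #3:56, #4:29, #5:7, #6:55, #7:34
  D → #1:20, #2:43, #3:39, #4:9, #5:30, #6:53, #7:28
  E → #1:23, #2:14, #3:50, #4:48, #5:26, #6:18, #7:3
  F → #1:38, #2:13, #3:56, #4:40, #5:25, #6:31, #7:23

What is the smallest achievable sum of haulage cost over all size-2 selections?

78

Open {A, E}.
  #1→A 4, #2→A 14, #3→A 3, #4→A 11, #5→A 25, #6→E 18, #7→E 3  ⇒ total 78.
Compare {A, B}: total 79.
Compare {A, C}: total 102.
No size-2 selection does better; minimum is 78.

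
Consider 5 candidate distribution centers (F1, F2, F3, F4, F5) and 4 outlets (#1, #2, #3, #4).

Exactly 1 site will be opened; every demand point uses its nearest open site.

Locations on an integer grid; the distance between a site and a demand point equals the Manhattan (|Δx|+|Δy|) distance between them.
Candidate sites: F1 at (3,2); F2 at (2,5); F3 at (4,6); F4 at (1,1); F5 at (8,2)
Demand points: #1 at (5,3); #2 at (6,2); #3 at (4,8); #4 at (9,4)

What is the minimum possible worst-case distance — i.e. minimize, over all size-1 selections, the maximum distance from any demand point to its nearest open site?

7

Open {F3}.
  Farthest demand point is #4 at distance 7 (to F3); all others are ≤ 7.
With {F1} the worst case is 8.
With {F2} the worst case is 8.
No size-1 selection achieves below 7.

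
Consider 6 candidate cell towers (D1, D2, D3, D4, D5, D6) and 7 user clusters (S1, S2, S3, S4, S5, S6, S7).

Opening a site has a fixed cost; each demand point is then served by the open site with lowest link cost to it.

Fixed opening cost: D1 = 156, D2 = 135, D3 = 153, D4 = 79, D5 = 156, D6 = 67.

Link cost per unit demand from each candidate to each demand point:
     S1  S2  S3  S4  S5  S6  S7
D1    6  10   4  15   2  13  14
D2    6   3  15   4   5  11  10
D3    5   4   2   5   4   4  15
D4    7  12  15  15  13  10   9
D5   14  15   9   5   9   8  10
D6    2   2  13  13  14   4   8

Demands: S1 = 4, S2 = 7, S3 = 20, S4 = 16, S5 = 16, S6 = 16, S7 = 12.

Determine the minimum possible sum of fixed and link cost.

586

Open {D3, D6}: assign each demand point to its cheapest open site.
  S1→D6 4×2=8, S2→D6 7×2=14, S3→D3 20×2=40, S4→D3 16×5=80, S5→D3 16×4=64, S6→D3 16×4=64, S7→D6 12×8=96
  link cost 366, fixed 220 → total 586.
Compare {D3}: link cost 476 + fixed 153 = 629.
Compare {D3, D4}: link cost 404 + fixed 232 = 636.
Compare {D3, D4, D6}: link cost 366 + fixed 299 = 665.
All other subsets cost ≥ 629. Minimum total cost: 586.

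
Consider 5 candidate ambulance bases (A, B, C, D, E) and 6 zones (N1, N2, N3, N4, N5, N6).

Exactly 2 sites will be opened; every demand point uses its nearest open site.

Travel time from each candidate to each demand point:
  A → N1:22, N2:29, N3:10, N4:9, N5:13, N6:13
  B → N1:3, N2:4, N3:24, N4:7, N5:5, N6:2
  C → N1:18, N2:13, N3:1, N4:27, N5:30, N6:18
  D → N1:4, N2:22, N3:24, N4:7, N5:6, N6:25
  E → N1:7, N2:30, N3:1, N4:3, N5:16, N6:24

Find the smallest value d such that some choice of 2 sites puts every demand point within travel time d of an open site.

5

Open {B, E}.
  Farthest demand point is N5 at travel time 5 (to B); all others are ≤ 5.
With {B, C} the worst case is 7.
With {A, B} the worst case is 10.
No size-2 selection achieves below 5.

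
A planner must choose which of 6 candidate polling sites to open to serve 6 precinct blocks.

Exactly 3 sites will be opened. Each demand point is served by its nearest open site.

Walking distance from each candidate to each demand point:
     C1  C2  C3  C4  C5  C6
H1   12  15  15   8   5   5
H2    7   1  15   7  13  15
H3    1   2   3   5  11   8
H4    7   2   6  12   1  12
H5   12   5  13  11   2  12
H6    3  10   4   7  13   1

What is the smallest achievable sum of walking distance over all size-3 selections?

Open {H3, H4, H6}.
  C1→H3 1, C2→H3 2, C3→H3 3, C4→H3 5, C5→H4 1, C6→H6 1  ⇒ total 13.
Compare {H3, H5, H6}: total 14.
Compare {H1, H3, H4}: total 17.
No size-3 selection does better; minimum is 13.

13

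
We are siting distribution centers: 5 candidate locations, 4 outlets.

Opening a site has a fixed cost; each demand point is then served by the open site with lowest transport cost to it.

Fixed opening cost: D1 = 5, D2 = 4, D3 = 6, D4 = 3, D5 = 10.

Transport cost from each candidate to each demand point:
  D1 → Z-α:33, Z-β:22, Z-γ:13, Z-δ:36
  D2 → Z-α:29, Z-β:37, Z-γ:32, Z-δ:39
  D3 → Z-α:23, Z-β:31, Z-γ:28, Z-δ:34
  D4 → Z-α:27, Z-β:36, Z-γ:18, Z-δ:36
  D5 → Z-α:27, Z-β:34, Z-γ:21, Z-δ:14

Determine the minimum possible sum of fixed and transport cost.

Open {D1, D5}: assign each demand point to its cheapest open site.
  Z-α→D5 27, Z-β→D1 22, Z-γ→D1 13, Z-δ→D5 14
  transport cost 76, fixed 15 → total 91.
Compare {D1, D3, D5}: transport cost 72 + fixed 21 = 93.
Compare {D1, D4, D5}: transport cost 76 + fixed 18 = 94.
Compare {D1, D2, D5}: transport cost 76 + fixed 19 = 95.
All other subsets cost ≥ 93. Minimum total cost: 91.

91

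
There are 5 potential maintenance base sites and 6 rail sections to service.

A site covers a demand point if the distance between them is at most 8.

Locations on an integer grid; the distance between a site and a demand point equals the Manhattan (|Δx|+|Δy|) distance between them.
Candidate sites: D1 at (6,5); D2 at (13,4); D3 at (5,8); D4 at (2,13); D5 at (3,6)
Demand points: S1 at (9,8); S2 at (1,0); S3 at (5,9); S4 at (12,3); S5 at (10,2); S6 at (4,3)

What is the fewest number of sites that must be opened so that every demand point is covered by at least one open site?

2

Coverage sets (demand points within 8 of each site):
  D1: {S1, S3, S4, S5, S6}
  D2: {S1, S4, S5}
  D3: {S1, S3, S6}
  D4: {S3}
  D5: {S1, S2, S3, S6}
No single site covers all 6 demand points.
But {D1, D5} covers everything, so the minimum is 2.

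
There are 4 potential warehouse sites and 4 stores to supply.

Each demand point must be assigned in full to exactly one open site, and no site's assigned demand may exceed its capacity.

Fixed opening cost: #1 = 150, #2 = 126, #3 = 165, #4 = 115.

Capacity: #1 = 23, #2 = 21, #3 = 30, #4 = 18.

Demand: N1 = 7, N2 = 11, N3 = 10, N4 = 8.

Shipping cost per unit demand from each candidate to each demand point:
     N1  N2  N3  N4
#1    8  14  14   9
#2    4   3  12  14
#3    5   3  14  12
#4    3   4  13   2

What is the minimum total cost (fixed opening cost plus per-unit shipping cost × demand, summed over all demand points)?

Open {#2, #4}; cheapest assignment that respects the capacities:
  #2 (cap 21, load 21): N2, N3 — cost 11×3 + 10×12 = 153
  #4 (cap 18, load 15): N1, N4 — cost 7×3 + 8×2 = 37
  Shipping 190, fixed 241 → total 431.
  Any other capacity-feasible assignment to {#2, #4} ships for at least 190.
Compare {#3, #4}: its best feasible assignment gives total 490.
Compare {#1, #4}: its best feasible assignment gives total 542.
Every other set of open sites that can feasibly serve all demand totals ≥ 490 even under its best assignment. Minimum: 431.

431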